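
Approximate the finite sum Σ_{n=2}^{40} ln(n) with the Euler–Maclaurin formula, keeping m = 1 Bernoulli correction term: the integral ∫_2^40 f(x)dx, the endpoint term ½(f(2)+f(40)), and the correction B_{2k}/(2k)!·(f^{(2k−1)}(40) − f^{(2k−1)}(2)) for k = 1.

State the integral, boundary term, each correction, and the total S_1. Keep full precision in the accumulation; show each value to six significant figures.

Integral: ∫_2^40 ln(x) dx = 108.169.
Endpoint term: (f(2) + f(40))/2 = (0.693147 + 3.68888)/2 = 2.19101.
Integral + boundary = 110.360.
Correction k=1: B_{2}/2! · (f^{(1)}(40) − f^{(1)}(2)) = 1/12 · (0.0250000 − 0.500000) = -0.0395833.

S_1 ≈ 110.320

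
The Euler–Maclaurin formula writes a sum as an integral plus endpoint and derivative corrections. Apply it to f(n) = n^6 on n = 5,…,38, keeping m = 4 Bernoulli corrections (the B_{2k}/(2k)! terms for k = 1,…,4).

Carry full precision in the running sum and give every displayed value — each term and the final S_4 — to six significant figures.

S_4 ≈ 1.78902e+10

Integral: ∫_5^38 x^6 dx = 1.63451e+10.
Boundary: ½(f(5) + f(38)) = ½(15625.0 + 3.01094e+09) = 1.50548e+09.
Running total after boundary: 1.78505e+10.
Order-1 term: 1/12 · (4.75411e+08 − 18750.0) = 3.96160e+07.
After k=1: 1.78902e+10.
Order-2 term: −1/720 · (6.58464e+06 − 15000.0) = -9124.50.
After k=2: 1.78902e+10.
Order-3 term: 1/30240 · (27360.0 − 3600.00) = 0.785714.
After k=3: 1.78902e+10.
Order-4 term: −1/1209600 · (0.00000 − 0.00000) = 0.00000.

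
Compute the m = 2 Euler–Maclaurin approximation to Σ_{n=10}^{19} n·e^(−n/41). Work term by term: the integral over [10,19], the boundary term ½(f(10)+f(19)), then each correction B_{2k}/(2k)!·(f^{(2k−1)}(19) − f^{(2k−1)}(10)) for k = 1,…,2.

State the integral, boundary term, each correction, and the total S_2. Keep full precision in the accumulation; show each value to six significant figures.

The integral term ∫_10^19 x·e^(−x/41) dx = 90.7685.
Endpoint term: (f(10) + f(19))/2 = (7.83564 + 11.9535)/2 = 9.89457.
So far: 100.663.
k=1: B_{2}/(2)! × [f^{(1)}(19) − f^{(1)}(10)] = 1/12 × (0.337583 − 0.592451) = -0.0212390.
Running total after k=1: 100.642.
k=2: B_{4}/(4)! × [f^{(3)}(19) − f^{(3)}(10)] = −1/720 × (0.000949343 − 0.00128470) = 4.65772e-07.

S_2 ≈ 100.642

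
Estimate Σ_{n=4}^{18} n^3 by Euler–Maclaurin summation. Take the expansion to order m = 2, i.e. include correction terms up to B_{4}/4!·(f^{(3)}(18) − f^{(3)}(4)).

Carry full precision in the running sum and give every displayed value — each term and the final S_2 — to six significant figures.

S_2 ≈ 29205.0

∫_4^18 x^3 dx evaluates to 26180.0.
Endpoint term: (f(4) + f(18))/2 = (64.0000 + 5832.00)/2 = 2948.00.
Integral + boundary = 29128.0.
k=1: B_{2}/(2)! × [f^{(1)}(18) − f^{(1)}(4)] = 1/12 × (972.000 − 48.0000) = 77.0000.
After k=1: 29205.0.
k=2: B_{4}/(4)! × [f^{(3)}(18) − f^{(3)}(4)] = −1/720 × (6.00000 − 6.00000) = 0.00000.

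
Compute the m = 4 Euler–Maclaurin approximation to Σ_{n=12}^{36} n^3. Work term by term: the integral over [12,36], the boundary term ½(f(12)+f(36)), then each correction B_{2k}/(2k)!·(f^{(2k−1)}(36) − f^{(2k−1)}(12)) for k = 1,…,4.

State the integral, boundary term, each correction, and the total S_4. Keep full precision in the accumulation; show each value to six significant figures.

The integral term ∫_12^36 x^3 dx = 414720.
½[f(12) + f(36)] = ½[1728.00 + 46656.0] = 24192.0.
Running total after boundary: 438912.
Correction k=1: B_{2}/2! · (f^{(1)}(36) − f^{(1)}(12)) = 1/12 · (3888.00 − 432.000) = 288.000.
Running total after k=1: 439200.
Correction k=2: B_{4}/4! · (f^{(3)}(36) − f^{(3)}(12)) = −1/720 · (6.00000 − 6.00000) = 0.00000.
Running total after k=2: 439200.
Correction k=3: B_{6}/6! · (f^{(5)}(36) − f^{(5)}(12)) = 1/30240 · (0.00000 − 0.00000) = 0.00000.
Running total after k=3: 439200.
Correction k=4: B_{8}/8! · (f^{(7)}(36) − f^{(7)}(12)) = −1/1209600 · (0.00000 − 0.00000) = 0.00000.

S_4 ≈ 439200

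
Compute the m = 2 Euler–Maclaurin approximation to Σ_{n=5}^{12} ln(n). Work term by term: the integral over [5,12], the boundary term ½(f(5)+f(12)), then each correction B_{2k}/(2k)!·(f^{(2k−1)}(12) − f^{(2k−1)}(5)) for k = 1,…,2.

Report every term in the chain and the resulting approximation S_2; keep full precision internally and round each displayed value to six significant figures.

The integral term ∫_5^12 ln(x) dx = 14.7717.
Endpoint term: (f(5) + f(12))/2 = (1.60944 + 2.48491)/2 = 2.04717.
Running total after boundary: 16.8189.
k=1: B_{2}/(2)! × [f^{(1)}(12) − f^{(1)}(5)] = 1/12 × (0.0833333 − 0.200000) = -0.00972222.
Partial sum through k=1: 16.8091.
k=2: B_{4}/(4)! × [f^{(3)}(12) − f^{(3)}(5)] = −1/720 × (0.00115741 − 0.0160000) = 2.06147e-05.

S_2 ≈ 16.8092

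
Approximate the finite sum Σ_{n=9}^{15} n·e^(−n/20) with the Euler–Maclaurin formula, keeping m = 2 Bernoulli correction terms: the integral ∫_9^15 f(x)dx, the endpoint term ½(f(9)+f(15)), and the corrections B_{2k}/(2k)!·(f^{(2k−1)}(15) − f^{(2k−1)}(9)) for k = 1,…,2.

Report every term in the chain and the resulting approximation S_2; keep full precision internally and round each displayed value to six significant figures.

S_2 ≈ 45.5604

Integral: ∫_9^15 x·e^(−x/20) dx = 39.1677.
Boundary: ½(f(9) + f(15)) = ½(5.73865 + 7.08550) = 6.41208.
Integral + boundary = 45.5798.
k=1: B_{2}/(2)! × [f^{(1)}(15) − f^{(1)}(9)] = 1/12 × (0.118092 − 0.350695) = -0.0193837.
After k=1: 45.5604.
k=2: B_{4}/(4)! × [f^{(3)}(15) − f^{(3)}(9)] = −1/720 × (0.00265706 − 0.00406488) = 1.95530e-06.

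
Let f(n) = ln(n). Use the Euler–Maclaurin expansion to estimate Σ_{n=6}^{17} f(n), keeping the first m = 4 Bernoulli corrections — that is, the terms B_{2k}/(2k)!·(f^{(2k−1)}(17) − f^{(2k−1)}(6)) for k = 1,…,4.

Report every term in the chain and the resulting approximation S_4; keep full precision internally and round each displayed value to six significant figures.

S_4 ≈ 28.7176

The integral term ∫_6^17 ln(x) dx = 26.4141.
Endpoint term: (f(6) + f(17))/2 = (1.79176 + 2.83321)/2 = 2.31249.
Running total after boundary: 28.7266.
Order-1 term: 1/12 · (0.0588235 − 0.166667) = -0.00898693.
Partial sum through k=1: 28.7176.
Order-2 term: −1/720 · (0.000407083 − 0.00925926) = 1.22947e-05.
Partial sum through k=2: 28.7176.
Order-3 term: 1/30240 · (1.69031e-05 − 0.00308642) = -1.01505e-07.
Partial sum through k=3: 28.7176.
Order-4 term: −1/1209600 · (1.75465e-06 − 0.00257202) = 2.12489e-09.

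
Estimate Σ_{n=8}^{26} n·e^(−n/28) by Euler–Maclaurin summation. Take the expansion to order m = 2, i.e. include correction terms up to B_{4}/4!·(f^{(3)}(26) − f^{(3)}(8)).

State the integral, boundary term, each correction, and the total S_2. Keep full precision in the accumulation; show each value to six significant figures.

∫_8^26 x·e^(−x/28) dx evaluates to 160.071.
Endpoint term: (f(8) + f(26))/2 = (6.01182 + 10.2731)/2 = 8.14244.
So far: 168.213.
Order-1 term: 1/12 · (0.0282227 − 0.536769) = -0.0423789.
Running total after k=1: 168.171.
Order-2 term: −1/720 · (0.00104395 − 0.00260169) = 2.16352e-06.

S_2 ≈ 168.171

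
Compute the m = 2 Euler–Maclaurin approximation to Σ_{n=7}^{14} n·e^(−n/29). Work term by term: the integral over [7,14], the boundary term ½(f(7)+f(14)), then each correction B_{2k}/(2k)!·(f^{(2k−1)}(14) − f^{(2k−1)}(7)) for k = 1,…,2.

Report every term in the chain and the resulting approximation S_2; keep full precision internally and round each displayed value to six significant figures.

S_2 ≈ 57.6562

Integral: ∫_7^14 x·e^(−x/29) dx = 50.6103.
Endpoint term: (f(7) + f(14))/2 = (5.49881 + 8.63910)/2 = 7.06895.
Integral + boundary = 57.6793.
Correction k=1: B_{2}/2! · (f^{(1)}(14) − f^{(1)}(7)) = 1/12 · (0.319179 − 0.595930) = -0.0230626.
Partial sum through k=1: 57.6562.
Correction k=2: B_{4}/4! · (f^{(3)}(14) − f^{(3)}(7)) = −1/720 · (0.00184701 − 0.00257671) = 1.01348e-06.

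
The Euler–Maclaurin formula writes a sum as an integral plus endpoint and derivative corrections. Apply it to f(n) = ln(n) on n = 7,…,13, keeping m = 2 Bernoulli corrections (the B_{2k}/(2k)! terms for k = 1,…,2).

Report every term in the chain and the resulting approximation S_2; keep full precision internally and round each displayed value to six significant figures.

The integral term ∫_7^13 ln(x) dx = 13.7230.
Boundary: ½(f(7) + f(13)) = ½(1.94591 + 2.56495) = 2.25543.
Integral + boundary = 15.9784.
Correction k=1: B_{2}/2! · (f^{(1)}(13) − f^{(1)}(7)) = 1/12 · (0.0769231 − 0.142857) = -0.00549451.
After k=1: 15.9729.
Correction k=2: B_{4}/4! · (f^{(3)}(13) − f^{(3)}(7)) = −1/720 · (0.000910332 − 0.00583090) = 6.83413e-06.

S_2 ≈ 15.9729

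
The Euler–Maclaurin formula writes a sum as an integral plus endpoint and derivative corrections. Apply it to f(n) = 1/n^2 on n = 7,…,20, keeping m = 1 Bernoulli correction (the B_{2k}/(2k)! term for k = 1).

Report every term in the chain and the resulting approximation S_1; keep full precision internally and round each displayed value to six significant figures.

∫_7^20 1/x^2 dx evaluates to 0.0928571.
Boundary: ½(f(7) + f(20)) = ½(0.0204082 + 0.00250000) = 0.0114541.
Running total after boundary: 0.104311.
Order-1 term: 1/12 · (-0.000250000 − (-0.00583090)) = 0.000465075.

S_1 ≈ 0.104776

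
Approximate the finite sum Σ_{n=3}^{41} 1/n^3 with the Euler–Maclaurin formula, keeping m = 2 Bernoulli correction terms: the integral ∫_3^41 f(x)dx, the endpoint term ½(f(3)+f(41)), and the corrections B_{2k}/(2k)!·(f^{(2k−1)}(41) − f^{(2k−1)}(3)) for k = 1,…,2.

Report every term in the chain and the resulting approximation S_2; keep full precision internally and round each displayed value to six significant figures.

S_2 ≈ 0.0767559

Integral: ∫_3^41 1/x^3 dx = 0.0552581.
Boundary: ½(f(3) + f(41)) = ½(0.0370370 + 1.45094e-05) = 0.0185258.
Integral + boundary = 0.0737839.
k=1: B_{2}/(2)! × [f^{(1)}(41) − f^{(1)}(3)] = 1/12 × (-1.06166e-06 − (-0.0370370)) = 0.00308633.
After k=1: 0.0768702.
k=2: B_{4}/(4)! × [f^{(3)}(41) − f^{(3)}(3)] = −1/720 × (-1.26313e-08 − (-0.0823045)) = -0.000114312.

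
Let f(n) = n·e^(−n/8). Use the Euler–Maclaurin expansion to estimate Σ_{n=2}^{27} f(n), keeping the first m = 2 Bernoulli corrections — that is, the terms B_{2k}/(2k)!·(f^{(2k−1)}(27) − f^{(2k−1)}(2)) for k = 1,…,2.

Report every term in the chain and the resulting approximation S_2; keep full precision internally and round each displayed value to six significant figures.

Integral: ∫_2^27 x·e^(−x/8) dx = 52.7230.
½[f(2) + f(27)] = ½[1.55760 + 0.923889] = 1.24075.
Integral + boundary = 53.9637.
Order-1 term: 1/12 · (-0.0812680 − 0.584101) = -0.0554474.
Running total after k=1: 53.9083.
Order-2 term: −1/720 · (-0.000200497 − 0.0334641) = 4.67564e-05.

S_2 ≈ 53.9083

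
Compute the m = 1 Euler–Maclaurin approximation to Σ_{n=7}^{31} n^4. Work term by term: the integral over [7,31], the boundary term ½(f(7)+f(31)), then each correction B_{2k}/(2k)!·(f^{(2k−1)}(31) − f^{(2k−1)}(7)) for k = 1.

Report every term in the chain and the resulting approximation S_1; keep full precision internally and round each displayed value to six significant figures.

S_1 ≈ 6.19525e+06

Integral: ∫_7^31 x^4 dx = 5.72247e+06.
Endpoint term: (f(7) + f(31))/2 = (2401.00 + 923521)/2 = 462961.
So far: 6.18543e+06.
k=1: B_{2}/(2)! × [f^{(1)}(31) − f^{(1)}(7)] = 1/12 × (119164 − 1372.00) = 9816.00.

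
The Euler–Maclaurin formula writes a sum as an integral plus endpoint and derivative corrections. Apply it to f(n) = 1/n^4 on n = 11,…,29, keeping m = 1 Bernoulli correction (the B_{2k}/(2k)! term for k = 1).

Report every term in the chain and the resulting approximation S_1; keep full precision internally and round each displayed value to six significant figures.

S_1 ≈ 0.000273682

The integral term ∫_11^29 1/x^4 dx = 0.000236771.
Boundary: ½(f(11) + f(29)) = ½(6.83013e-05 + 1.41387e-06) = 3.48576e-05.
Running total after boundary: 0.000271629.
Correction k=1: B_{2}/2! · (f^{(1)}(29) − f^{(1)}(11)) = 1/12 · (-1.95016e-07 − (-2.48369e-05)) = 2.05349e-06.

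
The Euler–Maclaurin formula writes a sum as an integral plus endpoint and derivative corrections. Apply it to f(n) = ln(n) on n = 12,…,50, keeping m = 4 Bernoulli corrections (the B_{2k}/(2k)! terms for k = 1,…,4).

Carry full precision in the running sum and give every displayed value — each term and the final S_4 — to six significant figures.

∫_12^50 ln(x) dx evaluates to 127.782.
Boundary: ½(f(12) + f(50)) = ½(2.48491 + 3.91202) = 3.19846.
Integral + boundary = 130.981.
Order-1 term: 1/12 · (0.0200000 − 0.0833333) = -0.00527778.
Partial sum through k=1: 130.975.
Order-2 term: −1/720 · (1.60000e-05 − 0.00115741) = 1.58529e-06.
Partial sum through k=2: 130.975.
Order-3 term: 1/30240 · (7.68000e-08 − 9.64506e-05) = -3.18696e-09.
Partial sum through k=3: 130.975.
Order-4 term: −1/1209600 · (9.21600e-10 − 2.00939e-05) = 1.66112e-11.

S_4 ≈ 130.975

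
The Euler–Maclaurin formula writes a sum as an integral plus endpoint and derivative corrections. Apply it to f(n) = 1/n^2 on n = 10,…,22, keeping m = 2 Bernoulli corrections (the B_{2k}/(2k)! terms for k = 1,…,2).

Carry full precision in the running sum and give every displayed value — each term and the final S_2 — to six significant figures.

S_2 ≈ 0.0607292

∫_10^22 1/x^2 dx evaluates to 0.0545455.
Endpoint term: (f(10) + f(22))/2 = (0.0100000 + 0.00206612)/2 = 0.00603306.
Running total after boundary: 0.0605785.
k=1: B_{2}/(2)! × [f^{(1)}(22) − f^{(1)}(10)] = 1/12 × (-0.000187829 − (-0.00200000)) = 0.000151014.
Partial sum through k=1: 0.0607295.
k=2: B_{4}/(4)! × [f^{(3)}(22) − f^{(3)}(10)] = −1/720 × (-4.65691e-06 − (-0.000240000)) = -3.26865e-07.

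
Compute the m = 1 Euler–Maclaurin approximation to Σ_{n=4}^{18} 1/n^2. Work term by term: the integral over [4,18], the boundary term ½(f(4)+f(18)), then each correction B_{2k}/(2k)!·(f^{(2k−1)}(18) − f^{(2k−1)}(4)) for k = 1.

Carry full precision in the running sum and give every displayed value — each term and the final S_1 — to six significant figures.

S_1 ≈ 0.229813

∫_4^18 1/x^2 dx evaluates to 0.194444.
½[f(4) + f(18)] = ½[0.0625000 + 0.00308642] = 0.0327932.
Running total after boundary: 0.227238.
Correction k=1: B_{2}/2! · (f^{(1)}(18) − f^{(1)}(4)) = 1/12 · (-0.000342936 − (-0.0312500)) = 0.00257559.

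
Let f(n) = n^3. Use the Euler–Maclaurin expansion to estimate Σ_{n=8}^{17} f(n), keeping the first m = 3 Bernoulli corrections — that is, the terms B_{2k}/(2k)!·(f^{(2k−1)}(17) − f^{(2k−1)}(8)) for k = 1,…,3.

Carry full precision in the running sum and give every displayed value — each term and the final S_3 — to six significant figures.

∫_8^17 x^3 dx evaluates to 19856.2.
Endpoint term: (f(8) + f(17))/2 = (512.000 + 4913.00)/2 = 2712.50.
So far: 22568.8.
Order-1 term: 1/12 · (867.000 − 192.000) = 56.2500.
Running total after k=1: 22625.0.
Order-2 term: −1/720 · (6.00000 − 6.00000) = 0.00000.
Running total after k=2: 22625.0.
Order-3 term: 1/30240 · (0.00000 − 0.00000) = 0.00000.

S_3 ≈ 22625.0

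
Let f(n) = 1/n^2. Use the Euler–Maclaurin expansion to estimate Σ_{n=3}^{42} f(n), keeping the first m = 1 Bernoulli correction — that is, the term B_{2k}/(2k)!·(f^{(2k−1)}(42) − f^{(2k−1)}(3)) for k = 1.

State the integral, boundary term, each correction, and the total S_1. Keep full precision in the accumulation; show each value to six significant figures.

S_1 ≈ 0.371533

∫_3^42 1/x^2 dx evaluates to 0.309524.
½[f(3) + f(42)] = ½[0.111111 + 0.000566893] = 0.0558390.
So far: 0.365363.
Correction k=1: B_{2}/2! · (f^{(1)}(42) − f^{(1)}(3)) = 1/12 · (-2.69949e-05 − (-0.0740741)) = 0.00617059.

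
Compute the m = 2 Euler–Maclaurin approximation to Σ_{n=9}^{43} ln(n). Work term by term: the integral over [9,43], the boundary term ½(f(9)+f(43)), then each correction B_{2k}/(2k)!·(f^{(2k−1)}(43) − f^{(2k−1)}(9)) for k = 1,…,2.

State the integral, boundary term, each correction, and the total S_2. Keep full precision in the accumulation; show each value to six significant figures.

The integral term ∫_9^43 ln(x) dx = 107.957.
½[f(9) + f(43)] = ½[2.19722 + 3.76120] = 2.97921.
So far: 110.936.
k=1: B_{2}/(2)! × [f^{(1)}(43) − f^{(1)}(9)] = 1/12 × (0.0232558 − 0.111111) = -0.00732127.
Running total after k=1: 110.928.
k=2: B_{4}/(4)! × [f^{(3)}(43) − f^{(3)}(9)] = −1/720 × (2.51550e-05 − 0.00274348) = 3.77546e-06.

S_2 ≈ 110.928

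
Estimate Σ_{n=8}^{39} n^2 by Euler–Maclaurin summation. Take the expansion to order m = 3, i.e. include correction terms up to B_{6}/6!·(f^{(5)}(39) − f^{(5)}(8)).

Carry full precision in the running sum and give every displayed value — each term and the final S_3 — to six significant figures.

Integral: ∫_8^39 x^2 dx = 19602.3.
½[f(8) + f(39)] = ½[64.0000 + 1521.00] = 792.500.
Running total after boundary: 20394.8.
k=1: B_{2}/(2)! × [f^{(1)}(39) − f^{(1)}(8)] = 1/12 × (78.0000 − 16.0000) = 5.16667.
Partial sum through k=1: 20400.0.
k=2: B_{4}/(4)! × [f^{(3)}(39) − f^{(3)}(8)] = −1/720 × (0.00000 − 0.00000) = 0.00000.
Partial sum through k=2: 20400.0.
k=3: B_{6}/(6)! × [f^{(5)}(39) − f^{(5)}(8)] = 1/30240 × (0.00000 − 0.00000) = 0.00000.

S_3 ≈ 20400.0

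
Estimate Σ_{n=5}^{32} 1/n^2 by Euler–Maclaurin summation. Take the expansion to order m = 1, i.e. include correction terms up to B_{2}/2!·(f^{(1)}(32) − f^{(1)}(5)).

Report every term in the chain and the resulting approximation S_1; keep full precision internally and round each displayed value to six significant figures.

S_1 ≈ 0.190567

Integral: ∫_5^32 1/x^2 dx = 0.168750.
Boundary: ½(f(5) + f(32)) = ½(0.0400000 + 0.000976562) = 0.0204883.
So far: 0.189238.
Order-1 term: 1/12 · (-6.10352e-05 − (-0.0160000)) = 0.00132825.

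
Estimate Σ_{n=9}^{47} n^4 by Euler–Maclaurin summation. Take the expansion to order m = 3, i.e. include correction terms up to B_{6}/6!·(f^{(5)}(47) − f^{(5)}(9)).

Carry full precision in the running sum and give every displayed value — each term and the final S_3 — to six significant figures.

Integral: ∫_9^47 x^4 dx = 4.58572e+07.
Boundary: ½(f(9) + f(47)) = ½(6561.00 + 4.87968e+06) = 2.44312e+06.
So far: 4.83003e+07.
k=1: B_{2}/(2)! × [f^{(1)}(47) − f^{(1)}(9)] = 1/12 × (415292 − 2916.00) = 34364.7.
Partial sum through k=1: 4.83347e+07.
k=2: B_{4}/(4)! × [f^{(3)}(47) − f^{(3)}(9)] = −1/720 × (1128.00 − 216.000) = -1.26667.
Partial sum through k=2: 4.83347e+07.
k=3: B_{6}/(6)! × [f^{(5)}(47) − f^{(5)}(9)] = 1/30240 × (0.00000 − 0.00000) = 0.00000.

S_3 ≈ 4.83347e+07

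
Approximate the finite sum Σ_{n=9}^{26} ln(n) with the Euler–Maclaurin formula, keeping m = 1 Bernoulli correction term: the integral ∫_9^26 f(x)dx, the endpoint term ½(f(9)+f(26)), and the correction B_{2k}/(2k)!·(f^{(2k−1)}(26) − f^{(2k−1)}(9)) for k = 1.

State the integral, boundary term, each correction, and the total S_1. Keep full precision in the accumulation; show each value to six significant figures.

Integral: ∫_9^26 ln(x) dx = 47.9355.
Boundary: ½(f(9) + f(26)) = ½(2.19722 + 3.25810) = 2.72766.
Running total after boundary: 50.6631.
Correction k=1: B_{2}/2! · (f^{(1)}(26) − f^{(1)}(9)) = 1/12 · (0.0384615 − 0.111111) = -0.00605413.

S_1 ≈ 50.6571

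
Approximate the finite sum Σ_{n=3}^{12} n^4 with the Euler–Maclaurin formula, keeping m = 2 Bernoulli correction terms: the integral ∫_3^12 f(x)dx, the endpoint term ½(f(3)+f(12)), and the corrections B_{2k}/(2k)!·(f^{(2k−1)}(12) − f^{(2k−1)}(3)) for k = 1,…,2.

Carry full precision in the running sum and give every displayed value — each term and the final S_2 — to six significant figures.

S_2 ≈ 60693.0

Integral: ∫_3^12 x^4 dx = 49717.8.
Endpoint term: (f(3) + f(12))/2 = (81.0000 + 20736.0)/2 = 10408.5.
Integral + boundary = 60126.3.
Correction k=1: B_{2}/2! · (f^{(1)}(12) − f^{(1)}(3)) = 1/12 · (6912.00 − 108.000) = 567.000.
After k=1: 60693.3.
Correction k=2: B_{4}/4! · (f^{(3)}(12) − f^{(3)}(3)) = −1/720 · (288.000 − 72.0000) = -0.300000.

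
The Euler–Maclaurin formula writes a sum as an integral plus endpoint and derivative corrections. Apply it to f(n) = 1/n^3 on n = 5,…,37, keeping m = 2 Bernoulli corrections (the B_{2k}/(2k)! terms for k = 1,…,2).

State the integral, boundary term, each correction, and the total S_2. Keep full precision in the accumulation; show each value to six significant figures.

S_2 ≈ 0.0240392

The integral term ∫_5^37 1/x^3 dx = 0.0196348.
Boundary: ½(f(5) + f(37)) = ½(0.00800000 + 1.97422e-05) = 0.00400987.
Integral + boundary = 0.0236446.
Correction k=1: B_{2}/2! · (f^{(1)}(37) − f^{(1)}(5)) = 1/12 · (-1.60072e-06 − (-0.00480000)) = 0.000399867.
After k=1: 0.0240445.
Correction k=2: B_{4}/4! · (f^{(3)}(37) − f^{(3)}(5)) = −1/720 · (-2.33852e-08 − (-0.00384000)) = -5.33330e-06.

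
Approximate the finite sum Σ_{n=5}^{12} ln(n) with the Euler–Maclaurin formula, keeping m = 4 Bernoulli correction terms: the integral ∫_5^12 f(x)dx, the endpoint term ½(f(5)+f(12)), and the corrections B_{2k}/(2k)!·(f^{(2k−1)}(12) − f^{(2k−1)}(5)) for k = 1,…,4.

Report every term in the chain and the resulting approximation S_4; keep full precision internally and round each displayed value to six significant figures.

The integral term ∫_5^12 ln(x) dx = 14.7717.
Endpoint term: (f(5) + f(12))/2 = (1.60944 + 2.48491)/2 = 2.04717.
So far: 16.8189.
Order-1 term: 1/12 · (0.0833333 − 0.200000) = -0.00972222.
Partial sum through k=1: 16.8091.
Order-2 term: −1/720 · (0.00115741 − 0.0160000) = 2.06147e-05.
Partial sum through k=2: 16.8092.
Order-3 term: 1/30240 · (9.64506e-05 − 0.00768000) = -2.50779e-07.
Partial sum through k=3: 16.8092.
Order-4 term: −1/1209600 · (2.00939e-05 − 0.00921600) = 7.60244e-09.

S_4 ≈ 16.8092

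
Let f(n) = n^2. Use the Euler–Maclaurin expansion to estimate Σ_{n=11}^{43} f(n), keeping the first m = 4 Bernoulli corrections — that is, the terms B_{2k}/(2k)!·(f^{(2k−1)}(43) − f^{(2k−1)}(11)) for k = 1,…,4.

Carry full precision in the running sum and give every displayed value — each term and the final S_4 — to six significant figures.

The integral term ∫_11^43 x^2 dx = 26058.7.
Boundary: ½(f(11) + f(43)) = ½(121.000 + 1849.00) = 985.000.
Integral + boundary = 27043.7.
k=1: B_{2}/(2)! × [f^{(1)}(43) − f^{(1)}(11)] = 1/12 × (86.0000 − 22.0000) = 5.33333.
Partial sum through k=1: 27049.0.
k=2: B_{4}/(4)! × [f^{(3)}(43) − f^{(3)}(11)] = −1/720 × (0.00000 − 0.00000) = 0.00000.
Partial sum through k=2: 27049.0.
k=3: B_{6}/(6)! × [f^{(5)}(43) − f^{(5)}(11)] = 1/30240 × (0.00000 − 0.00000) = 0.00000.
Partial sum through k=3: 27049.0.
k=4: B_{8}/(8)! × [f^{(7)}(43) − f^{(7)}(11)] = −1/1209600 × (0.00000 − 0.00000) = 0.00000.

S_4 ≈ 27049.0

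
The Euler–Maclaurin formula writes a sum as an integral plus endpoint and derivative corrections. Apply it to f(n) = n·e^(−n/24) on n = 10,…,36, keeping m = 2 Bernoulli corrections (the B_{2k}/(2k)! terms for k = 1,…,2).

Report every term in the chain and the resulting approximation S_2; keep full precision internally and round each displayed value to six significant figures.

The integral term ∫_10^36 x·e^(−x/24) dx = 216.633.
½[f(10) + f(36)] = ½[6.59241 + 8.03269] = 7.31255.
Integral + boundary = 223.945.
Order-1 term: 1/12 · (-0.111565 − 0.384557) = -0.0413435.
Partial sum through k=1: 223.904.
Order-2 term: −1/720 · (0.000581068 − 0.00295666) = 3.29944e-06.

S_2 ≈ 223.904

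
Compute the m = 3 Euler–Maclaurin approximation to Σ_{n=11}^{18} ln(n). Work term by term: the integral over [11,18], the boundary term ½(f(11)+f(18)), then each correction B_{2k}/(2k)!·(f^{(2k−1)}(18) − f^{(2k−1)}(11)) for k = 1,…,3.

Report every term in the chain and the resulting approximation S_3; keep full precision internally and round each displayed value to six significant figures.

Integral: ∫_11^18 ln(x) dx = 18.6498.
½[f(11) + f(18)] = ½[2.39790 + 2.89037] = 2.64413.
Integral + boundary = 21.2940.
Order-1 term: 1/12 · (0.0555556 − 0.0909091) = -0.00294613.
Partial sum through k=1: 21.2910.
Order-2 term: −1/720 · (0.000342936 − 0.00150263) = 1.61069e-06.
Partial sum through k=2: 21.2910.
Order-3 term: 1/30240 · (1.27013e-05 − 0.000149021) = -4.50793e-09.

S_3 ≈ 21.2910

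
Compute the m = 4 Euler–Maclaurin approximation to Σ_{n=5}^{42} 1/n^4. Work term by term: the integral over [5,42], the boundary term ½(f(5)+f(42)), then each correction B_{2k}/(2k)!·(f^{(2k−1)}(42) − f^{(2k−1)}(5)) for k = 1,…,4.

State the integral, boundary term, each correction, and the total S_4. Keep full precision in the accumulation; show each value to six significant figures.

S_4 ≈ 0.00356696

The integral term ∫_5^42 1/x^4 dx = 0.00266217.
Endpoint term: (f(5) + f(42))/2 = (0.00160000 + 3.21368e-07)/2 = 0.000800161.
So far: 0.00346233.
Order-1 term: 1/12 · (-3.06065e-08 − (-0.00128000)) = 0.000106664.
After k=1: 0.00356899.
Order-2 term: −1/720 · (-5.20519e-10 − (-0.00153600)) = -2.13333e-06.
After k=2: 0.00356686.
Order-3 term: 1/30240 · (-1.65244e-11 − (-0.00344064)) = 1.13778e-07.
After k=3: 0.00356697.
Order-4 term: −1/1209600 · (-8.43082e-13 − (-0.0123863)) = -1.02400e-08.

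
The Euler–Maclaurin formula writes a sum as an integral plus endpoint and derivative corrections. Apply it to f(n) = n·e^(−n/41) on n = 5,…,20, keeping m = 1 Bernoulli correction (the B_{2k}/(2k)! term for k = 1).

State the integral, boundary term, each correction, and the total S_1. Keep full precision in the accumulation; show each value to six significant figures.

S_1 ≈ 142.240

Integral: ∫_5^20 x·e^(−x/41) dx = 133.926.
½[f(5) + f(20)] = ½[4.42596 + 12.2795] = 8.35271.
Integral + boundary = 142.278.
Order-1 term: 1/12 · (0.314474 − 0.777241) = -0.0385640.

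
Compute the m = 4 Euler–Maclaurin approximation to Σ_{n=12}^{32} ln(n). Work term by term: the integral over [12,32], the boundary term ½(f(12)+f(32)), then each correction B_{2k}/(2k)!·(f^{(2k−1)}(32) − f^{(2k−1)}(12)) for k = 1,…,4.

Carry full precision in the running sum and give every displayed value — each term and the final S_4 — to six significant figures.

S_4 ≈ 64.0557

The integral term ∫_12^32 ln(x) dx = 61.0847.
½[f(12) + f(32)] = ½[2.48491 + 3.46574] = 2.97532.
So far: 64.0600.
Order-1 term: 1/12 · (0.0312500 − 0.0833333) = -0.00434028.
Partial sum through k=1: 64.0557.
Order-2 term: −1/720 · (6.10352e-05 − 0.00115741) = 1.52274e-06.
Partial sum through k=2: 64.0557.
Order-3 term: 1/30240 · (7.15256e-07 − 9.64506e-05) = -3.16585e-09.
Partial sum through k=3: 64.0557.
Order-4 term: −1/1209600 · (2.09548e-08 − 2.00939e-05) = 1.65947e-11.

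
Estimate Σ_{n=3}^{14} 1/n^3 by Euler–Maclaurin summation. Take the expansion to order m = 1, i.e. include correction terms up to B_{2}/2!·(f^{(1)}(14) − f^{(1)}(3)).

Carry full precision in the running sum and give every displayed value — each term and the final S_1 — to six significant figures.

S_1 ≈ 0.0747852

Integral: ∫_3^14 1/x^3 dx = 0.0530045.
Endpoint term: (f(3) + f(14))/2 = (0.0370370 + 0.000364431)/2 = 0.0187007.
So far: 0.0717053.
Correction k=1: B_{2}/2! · (f^{(1)}(14) − f^{(1)}(3)) = 1/12 · (-7.80925e-05 − (-0.0370370)) = 0.00307991.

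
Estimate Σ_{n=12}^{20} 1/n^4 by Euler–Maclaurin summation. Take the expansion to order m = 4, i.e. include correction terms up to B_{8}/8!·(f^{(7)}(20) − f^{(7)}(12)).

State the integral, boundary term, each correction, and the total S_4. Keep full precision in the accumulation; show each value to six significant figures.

Integral: ∫_12^20 1/x^4 dx = 0.000151235.
½[f(12) + f(20)] = ½[4.82253e-05 + 6.25000e-06] = 2.72377e-05.
Integral + boundary = 0.000178472.
k=1: B_{2}/(2)! × [f^{(1)}(20) − f^{(1)}(12)] = 1/12 × (-1.25000e-06 − (-1.60751e-05)) = 1.23543e-06.
Running total after k=1: 0.000179708.
k=2: B_{4}/(4)! × [f^{(3)}(20) − f^{(3)}(12)] = −1/720 × (-9.37500e-08 − (-3.34898e-06)) = -4.52115e-09.
Running total after k=2: 0.000179703.
k=3: B_{6}/(6)! × [f^{(5)}(20) − f^{(5)}(12)] = 1/30240 × (-1.31250e-08 − (-1.30238e-06)) = 4.26341e-11.
Running total after k=3: 0.000179703.
k=4: B_{8}/(8)! × [f^{(7)}(20) − f^{(7)}(12)] = −1/1209600 × (-2.95313e-09 − (-8.13988e-07)) = -6.70499e-13.

S_4 ≈ 0.000179703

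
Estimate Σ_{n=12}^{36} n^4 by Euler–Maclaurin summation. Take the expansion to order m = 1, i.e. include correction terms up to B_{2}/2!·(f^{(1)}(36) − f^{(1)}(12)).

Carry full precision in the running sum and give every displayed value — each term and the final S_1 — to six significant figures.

Integral: ∫_12^36 x^4 dx = 1.20435e+07.
Boundary: ½(f(12) + f(36)) = ½(20736.0 + 1.67962e+06) = 850176.
So far: 1.28936e+07.
Correction k=1: B_{2}/2! · (f^{(1)}(36) − f^{(1)}(12)) = 1/12 · (186624 − 6912.00) = 14976.0.

S_1 ≈ 1.29086e+07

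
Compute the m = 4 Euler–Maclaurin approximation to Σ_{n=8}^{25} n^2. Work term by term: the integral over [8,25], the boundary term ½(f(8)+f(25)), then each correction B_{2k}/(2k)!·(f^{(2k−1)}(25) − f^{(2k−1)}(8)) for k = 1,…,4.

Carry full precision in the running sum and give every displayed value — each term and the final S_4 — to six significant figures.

S_4 ≈ 5385.00

The integral term ∫_8^25 x^2 dx = 5037.67.
½[f(8) + f(25)] = ½[64.0000 + 625.000] = 344.500.
Running total after boundary: 5382.17.
Order-1 term: 1/12 · (50.0000 − 16.0000) = 2.83333.
Partial sum through k=1: 5385.00.
Order-2 term: −1/720 · (0.00000 − 0.00000) = 0.00000.
Partial sum through k=2: 5385.00.
Order-3 term: 1/30240 · (0.00000 − 0.00000) = 0.00000.
Partial sum through k=3: 5385.00.
Order-4 term: −1/1209600 · (0.00000 − 0.00000) = 0.00000.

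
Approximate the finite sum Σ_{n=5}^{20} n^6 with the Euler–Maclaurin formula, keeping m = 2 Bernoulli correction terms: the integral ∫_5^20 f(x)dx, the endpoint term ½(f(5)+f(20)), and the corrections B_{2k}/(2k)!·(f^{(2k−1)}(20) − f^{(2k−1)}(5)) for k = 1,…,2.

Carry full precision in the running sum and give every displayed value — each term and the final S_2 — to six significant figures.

S_2 ≈ 2.16451e+08

The integral term ∫_5^20 x^6 dx = 1.82846e+08.
Endpoint term: (f(5) + f(20))/2 = (15625.0 + 6.40000e+07)/2 = 3.20078e+07.
Running total after boundary: 2.14854e+08.
Correction k=1: B_{2}/2! · (f^{(1)}(20) − f^{(1)}(5)) = 1/12 · (1.92000e+07 − 18750.0) = 1.59844e+06.
After k=1: 2.16452e+08.
Correction k=2: B_{4}/4! · (f^{(3)}(20) − f^{(3)}(5)) = −1/720 · (960000 − 15000.0) = -1312.50.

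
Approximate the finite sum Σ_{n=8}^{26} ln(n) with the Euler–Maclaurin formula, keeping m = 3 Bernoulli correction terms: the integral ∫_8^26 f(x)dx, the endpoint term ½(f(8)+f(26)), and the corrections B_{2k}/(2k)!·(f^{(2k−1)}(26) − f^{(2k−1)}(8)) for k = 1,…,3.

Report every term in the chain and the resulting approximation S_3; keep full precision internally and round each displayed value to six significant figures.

The integral term ∫_8^26 ln(x) dx = 50.0750.
Endpoint term: (f(8) + f(26))/2 = (2.07944 + 3.25810)/2 = 2.66877.
Running total after boundary: 52.7437.
k=1: B_{2}/(2)! × [f^{(1)}(26) − f^{(1)}(8)] = 1/12 × (0.0384615 − 0.125000) = -0.00721154.
Running total after k=1: 52.7365.
k=2: B_{4}/(4)! × [f^{(3)}(26) − f^{(3)}(8)] = −1/720 × (0.000113792 − 0.00390625) = 5.26730e-06.
Running total after k=2: 52.7365.
k=3: B_{6}/(6)! × [f^{(5)}(26) − f^{(5)}(8)] = 1/30240 × (2.01997e-06 − 0.000732422) = -2.41535e-08.

S_3 ≈ 52.7365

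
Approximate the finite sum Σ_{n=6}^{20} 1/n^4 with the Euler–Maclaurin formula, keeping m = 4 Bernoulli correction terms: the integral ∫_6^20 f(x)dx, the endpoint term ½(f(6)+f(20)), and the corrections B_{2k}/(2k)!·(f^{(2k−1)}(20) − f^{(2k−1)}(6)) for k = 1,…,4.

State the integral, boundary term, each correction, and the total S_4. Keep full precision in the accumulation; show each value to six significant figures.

S_4 ≈ 0.00193266

∫_6^20 1/x^4 dx evaluates to 0.00150154.
Boundary: ½(f(6) + f(20)) = ½(0.000771605 + 6.25000e-06) = 0.000388927.
So far: 0.00189047.
Correction k=1: B_{2}/2! · (f^{(1)}(20) − f^{(1)}(6)) = 1/12 · (-1.25000e-06 − (-0.000514403)) = 4.27628e-05.
Partial sum through k=1: 0.00193323.
Correction k=2: B_{4}/4! · (f^{(3)}(20) − f^{(3)}(6)) = −1/720 · (-9.37500e-08 − (-0.000428669)) = -5.95244e-07.
Partial sum through k=2: 0.00193264.
Correction k=3: B_{6}/6! · (f^{(5)}(20) − f^{(5)}(6)) = 1/30240 · (-1.31250e-08 − (-0.000666819)) = 2.20505e-08.
Partial sum through k=3: 0.00193266.
Correction k=4: B_{8}/8! · (f^{(7)}(20) − f^{(7)}(6)) = −1/1209600 · (-2.95313e-09 − (-0.00166705)) = -1.37818e-09.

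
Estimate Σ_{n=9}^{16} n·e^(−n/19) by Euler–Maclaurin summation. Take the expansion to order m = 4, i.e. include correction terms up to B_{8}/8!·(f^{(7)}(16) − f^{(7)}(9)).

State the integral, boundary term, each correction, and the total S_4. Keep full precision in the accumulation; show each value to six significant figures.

Integral: ∫_9^16 x·e^(−x/19) dx = 44.7947.
Boundary: ½(f(9) + f(16)) = ½(5.60433 + 6.89284) = 6.24859.
Running total after boundary: 51.0433.
Order-1 term: 1/12 · (0.0680215 − 0.327739) = -0.0216431.
Partial sum through k=1: 51.0217.
Order-2 term: −1/720 · (0.00257514 − 0.00435775) = 2.47584e-06.
Partial sum through k=2: 51.0217.
Order-3 term: 1/30240 · (1.37448e-05 − 2.16278e-05) = -2.60682e-10.
Partial sum through k=3: 51.0217.
Order-4 term: −1/1209600 · (5.63883e-08 − 8.63830e-08) = 2.47972e-14.

S_4 ≈ 51.0217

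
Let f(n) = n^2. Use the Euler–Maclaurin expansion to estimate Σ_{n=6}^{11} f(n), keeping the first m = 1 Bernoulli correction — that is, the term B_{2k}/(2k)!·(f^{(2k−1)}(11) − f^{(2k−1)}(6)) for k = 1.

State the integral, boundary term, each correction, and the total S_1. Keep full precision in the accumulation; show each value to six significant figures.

The integral term ∫_6^11 x^2 dx = 371.667.
½[f(6) + f(11)] = ½[36.0000 + 121.000] = 78.5000.
Running total after boundary: 450.167.
k=1: B_{2}/(2)! × [f^{(1)}(11) − f^{(1)}(6)] = 1/12 × (22.0000 − 12.0000) = 0.833333.

S_1 ≈ 451.000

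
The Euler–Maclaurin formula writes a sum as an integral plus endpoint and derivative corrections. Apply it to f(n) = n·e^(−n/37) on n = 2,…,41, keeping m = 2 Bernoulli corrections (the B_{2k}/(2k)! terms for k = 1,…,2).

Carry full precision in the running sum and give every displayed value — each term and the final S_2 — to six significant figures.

S_2 ≈ 421.801

∫_2^41 x·e^(−x/37) dx evaluates to 414.162.
Endpoint term: (f(2) + f(41))/2 = (1.89476 + 13.5375)/2 = 7.71613.
Integral + boundary = 421.879.
Correction k=1: B_{2}/2! · (f^{(1)}(41) − f^{(1)}(2)) = 1/12 · (-0.0356955 − 0.896171) = -0.0776555.
Partial sum through k=1: 421.801.
Correction k=2: B_{4}/4! · (f^{(3)}(41) − f^{(3)}(2)) = −1/720 · (0.000456297 − 0.00203867) = 2.19773e-06.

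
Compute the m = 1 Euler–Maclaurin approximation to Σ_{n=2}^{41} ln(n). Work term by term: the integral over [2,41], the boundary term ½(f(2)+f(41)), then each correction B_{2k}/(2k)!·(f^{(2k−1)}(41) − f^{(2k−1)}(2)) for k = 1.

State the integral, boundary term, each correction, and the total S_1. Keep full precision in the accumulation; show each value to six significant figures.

S_1 ≈ 114.034

Integral: ∫_2^41 ln(x) dx = 111.870.
Endpoint term: (f(2) + f(41))/2 = (0.693147 + 3.71357)/2 = 2.20336.
So far: 114.074.
Correction k=1: B_{2}/2! · (f^{(1)}(41) − f^{(1)}(2)) = 1/12 · (0.0243902 − 0.500000) = -0.0396341.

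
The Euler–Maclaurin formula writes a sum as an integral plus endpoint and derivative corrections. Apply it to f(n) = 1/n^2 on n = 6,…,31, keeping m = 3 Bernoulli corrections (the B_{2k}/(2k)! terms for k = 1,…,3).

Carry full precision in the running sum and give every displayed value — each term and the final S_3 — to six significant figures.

S_3 ≈ 0.149580

Integral: ∫_6^31 1/x^2 dx = 0.134409.
½[f(6) + f(31)] = ½[0.0277778 + 0.00104058] = 0.0144092.
Running total after boundary: 0.148818.
k=1: B_{2}/(2)! × [f^{(1)}(31) − f^{(1)}(6)] = 1/12 × (-6.71344e-05 − (-0.00925926)) = 0.000766010.
Partial sum through k=1: 0.149584.
k=2: B_{4}/(4)! × [f^{(3)}(31) − f^{(3)}(6)] = −1/720 × (-8.38306e-07 − (-0.00308642)) = -4.28553e-06.
Partial sum through k=2: 0.149580.
k=3: B_{6}/(6)! × [f^{(5)}(31) − f^{(5)}(6)] = 1/30240 × (-2.61698e-08 − (-0.00257202)) = 8.50526e-08.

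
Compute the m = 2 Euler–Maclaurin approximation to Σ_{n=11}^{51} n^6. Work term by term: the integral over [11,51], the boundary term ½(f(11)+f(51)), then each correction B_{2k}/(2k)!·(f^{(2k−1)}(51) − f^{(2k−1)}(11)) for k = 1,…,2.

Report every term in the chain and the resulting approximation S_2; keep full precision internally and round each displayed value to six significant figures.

S_2 ≈ 1.37170e+11

Integral: ∫_11^51 x^6 dx = 1.28199e+11.
Boundary: ½(f(11) + f(51)) = ½(1.77156e+06 + 1.75963e+10) = 8.79903e+09.
Integral + boundary = 1.36998e+11.
Correction k=1: B_{2}/2! · (f^{(1)}(51) − f^{(1)}(11)) = 1/12 · (2.07015e+09 − 966306) = 1.72432e+08.
Running total after k=1: 1.37170e+11.
Correction k=2: B_{4}/4! · (f^{(3)}(51) − f^{(3)}(11)) = −1/720 · (1.59181e+07 − 159720) = -21886.7.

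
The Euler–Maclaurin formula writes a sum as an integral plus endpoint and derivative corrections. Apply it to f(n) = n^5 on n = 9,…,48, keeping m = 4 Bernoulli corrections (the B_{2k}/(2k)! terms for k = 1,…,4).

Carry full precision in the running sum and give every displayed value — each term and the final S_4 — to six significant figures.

Integral: ∫_9^48 x^5 dx = 2.03834e+09.
½[f(9) + f(48)] = ½[59049.0 + 2.54804e+08] = 1.27432e+08.
So far: 2.16577e+09.
k=1: B_{2}/(2)! × [f^{(1)}(48) − f^{(1)}(9)] = 1/12 × (2.65421e+07 − 32805.0) = 2.20911e+06.
Partial sum through k=1: 2.16798e+09.
k=2: B_{4}/(4)! × [f^{(3)}(48) − f^{(3)}(9)] = −1/720 × (138240 − 4860.00) = -185.250.
Partial sum through k=2: 2.16798e+09.
k=3: B_{6}/(6)! × [f^{(5)}(48) − f^{(5)}(9)] = 1/30240 × (120.000 − 120.000) = 0.00000.
Partial sum through k=3: 2.16798e+09.
k=4: B_{8}/(8)! × [f^{(7)}(48) − f^{(7)}(9)] = −1/1209600 × (0.00000 − 0.00000) = 0.00000.

S_4 ≈ 2.16798e+09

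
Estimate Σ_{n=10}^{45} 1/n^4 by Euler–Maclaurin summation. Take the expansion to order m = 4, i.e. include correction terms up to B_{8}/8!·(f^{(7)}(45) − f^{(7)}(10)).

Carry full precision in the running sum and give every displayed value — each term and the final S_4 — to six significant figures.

The integral term ∫_10^45 1/x^4 dx = 0.000329675.
½[f(10) + f(45)] = ½[0.000100000 + 2.43865e-07] = 5.01219e-05.
So far: 0.000379797.
k=1: B_{2}/(2)! × [f^{(1)}(45) − f^{(1)}(10)] = 1/12 × (-2.16769e-08 − (-4.00000e-05)) = 3.33153e-06.
Running total after k=1: 0.000383129.
k=2: B_{4}/(4)! × [f^{(3)}(45) − f^{(3)}(10)] = −1/720 × (-3.21139e-10 − (-1.20000e-05)) = -1.66662e-08.
Running total after k=2: 0.000383112.
k=3: B_{6}/(6)! × [f^{(5)}(45) − f^{(5)}(10)] = 1/30240 × (-8.88089e-12 − (-6.72000e-06)) = 2.22222e-10.
Running total after k=3: 0.000383112.
k=4: B_{8}/(8)! × [f^{(7)}(45) − f^{(7)}(10)] = −1/1209600 × (-3.94706e-13 − (-6.04800e-06)) = -5.00000e-12.

S_4 ≈ 0.000383112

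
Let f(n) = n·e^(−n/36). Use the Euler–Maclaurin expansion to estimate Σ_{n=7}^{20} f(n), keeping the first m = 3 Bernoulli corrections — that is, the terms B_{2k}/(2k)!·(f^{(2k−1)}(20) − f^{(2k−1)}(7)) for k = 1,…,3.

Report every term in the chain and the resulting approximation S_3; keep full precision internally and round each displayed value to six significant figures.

∫_7^20 x·e^(−x/36) dx evaluates to 117.769.
Endpoint term: (f(7) + f(20))/2 = (5.76304 + 11.4751)/2 = 8.61906.
Running total after boundary: 126.388.
Order-1 term: 1/12 · (0.255002 − 0.663207) = -0.0340172.
Running total after k=1: 126.354.
Order-2 term: −1/720 · (0.00108218 − 0.00178225) = 9.72311e-07.
Running total after k=2: 126.354.
Order-3 term: 1/30240 · (1.51821e-06 − 2.35552e-06) = -2.76888e-11.

S_3 ≈ 126.354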